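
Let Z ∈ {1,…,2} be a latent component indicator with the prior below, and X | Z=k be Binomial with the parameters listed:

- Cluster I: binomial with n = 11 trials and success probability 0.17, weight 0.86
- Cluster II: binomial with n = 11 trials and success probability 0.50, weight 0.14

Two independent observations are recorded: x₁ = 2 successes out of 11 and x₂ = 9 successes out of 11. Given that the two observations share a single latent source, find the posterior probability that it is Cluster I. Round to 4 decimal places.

0.0112

Apply Bayes' rule: the posterior for each component is proportional to its prior times its likelihood at x.
Since both observations come from the same component, the likelihood for component k is f_k(x₁)·f_k(x₂).
  L_I = [C(11,2)·0.17^2·0.83^9 = 55·0.0289·0.18694 = 0.297142] × [4.49324e-06] = 1.33513e-06
  L_II = [C(11,2)·0.50^2·0.50^9 = 55·0.25·0.00195312 = 0.0268555] × [0.0268555] = 0.000721216
Multiply by the mixture weights:
  w_I·L_I = 0.86 × 1.33513e-06 = 1.14821e-06
  w_II·L_II = 0.14 × 0.000721216 = 0.00010097
Normaliser: 1.14821e-06 + 0.00010097 = 0.000102118
So the posterior for Cluster I is 1.14821e-06 / 0.000102118 ≈ 0.0112.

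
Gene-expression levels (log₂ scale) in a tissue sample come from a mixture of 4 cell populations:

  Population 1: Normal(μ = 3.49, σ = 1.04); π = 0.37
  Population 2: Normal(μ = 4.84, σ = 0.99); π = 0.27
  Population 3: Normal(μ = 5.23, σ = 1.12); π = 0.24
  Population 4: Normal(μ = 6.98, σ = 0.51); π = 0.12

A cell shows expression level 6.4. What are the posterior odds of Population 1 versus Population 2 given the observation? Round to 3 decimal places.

The posterior odds equal the prior odds times the likelihood ratio: (P(Z=i)/P(Z=j))·(f_i(x)/f_j(x)).
Component likelihoods at x = 6.4:
  f_1 = 0.00765209
  f_2 = 0.116438
  f_3 = 0.206407
  f_4 = 0.409725
Posterior odds = (P(Z=1)·f_1) / (P(Z=2)·f_2) = (0.37·0.00765209) / (0.27·0.116438) = 0.00283127 / 0.0314383 ≈ 0.090

0.090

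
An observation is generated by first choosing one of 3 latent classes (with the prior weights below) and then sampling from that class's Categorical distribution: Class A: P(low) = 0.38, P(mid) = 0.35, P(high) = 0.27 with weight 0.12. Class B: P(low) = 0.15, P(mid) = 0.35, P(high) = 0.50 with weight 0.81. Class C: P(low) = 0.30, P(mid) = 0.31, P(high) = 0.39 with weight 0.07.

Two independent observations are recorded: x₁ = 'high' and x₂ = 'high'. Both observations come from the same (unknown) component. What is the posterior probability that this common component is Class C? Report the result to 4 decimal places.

0.0480

The responsibility of component k is π_k f_k(x) divided by Σ_j π_j f_j(x).
Since both observations come from the same component, the likelihood for component k is f_k(x₁)·f_k(x₂).
  L_A = [0.27] × [0.27] = 0.0729
  L_B = [0.5] × [0.5] = 0.25
  L_C = [0.39] × [0.39] = 0.1521
Multiply by the mixture weights:
  π_A·L_A = 0.12 × 0.0729 = 0.008748
  π_B·L_B = 0.81 × 0.25 = 0.2025
  π_C·L_C = 0.07 × 0.1521 = 0.010647
Normaliser: 0.008748 + 0.2025 + 0.010647 = 0.221895
P(Class C | data) ≈ 0.0480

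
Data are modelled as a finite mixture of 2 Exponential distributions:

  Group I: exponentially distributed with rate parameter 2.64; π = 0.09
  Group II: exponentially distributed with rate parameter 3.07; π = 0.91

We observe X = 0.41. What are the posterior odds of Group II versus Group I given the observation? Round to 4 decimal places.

Only the two components matter; the odds are (π_i f_i(x)) / (π_j f_j(x)).
Evaluate each component's likelihood at the observed value:
  L_I = 2.64·e^(−2.64·0.41) = 2.64·e^(−1.0824) = 0.894383
  L_II = 3.07·e^(−3.07·0.41) = 3.07·e^(−1.2587) = 0.871951
Posterior odds = (π_II·L_II) / (π_I·L_I) = (0.91·0.871951) / (0.09·0.894383) = 0.793475 / 0.0804945 ≈ 9.8575

9.8575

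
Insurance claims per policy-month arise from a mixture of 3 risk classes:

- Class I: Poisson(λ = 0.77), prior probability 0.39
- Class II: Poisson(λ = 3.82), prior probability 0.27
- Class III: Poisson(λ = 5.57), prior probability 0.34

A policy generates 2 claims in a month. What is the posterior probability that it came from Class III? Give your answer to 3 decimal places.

Apply Bayes' rule: the posterior for each component is proportional to its prior times its likelihood at x.
Component likelihoods at x = 2 claims:
  p_I = e^(−0.77)·0.77^2/2! = 0.13726
  p_II = e^(−3.82)·3.82^2/2! = 0.15999
  p_III = e^(−5.57)·5.57^2/2! = 0.0591099
Unnormalised posteriors:
  P(Z=I)·p_I = 0.39 × 0.13726 = 0.0535315
  P(Z=II)·p_II = 0.27 × 0.15999 = 0.0431972
  P(Z=III)·p_III = 0.34 × 0.0591099 = 0.0200974
Evidence: 0.0535315 + 0.0431972 + 0.0200974 = 0.116826
P(Class III | the observation) = 0.0200974 / 0.116826 ≈ 0.172

0.172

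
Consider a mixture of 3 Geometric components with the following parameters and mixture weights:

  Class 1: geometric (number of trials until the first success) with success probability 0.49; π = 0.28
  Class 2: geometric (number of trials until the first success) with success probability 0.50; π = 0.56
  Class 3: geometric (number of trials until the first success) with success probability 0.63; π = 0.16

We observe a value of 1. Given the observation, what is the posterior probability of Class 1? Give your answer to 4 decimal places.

0.2649

By Bayes' theorem, P(k | x) = w_k f_k(x) / Σ_j w_j f_j(x).
Geometric probabilities:
  p_1 = 0.49·(1−0.49)^0 = 0.49·1 = 0.49
  p_2 = 0.50·(1−0.50)^0 = 0.50·1 = 0.5
  p_3 = 0.63·(1−0.63)^0 = 0.63·1 = 0.63
Multiply by the mixture weights:
  w_1·p_1 = 0.28 × 0.49 = 0.1372
  w_2·p_2 = 0.56 × 0.5 = 0.28
  w_3·p_3 = 0.16 × 0.63 = 0.1008
Normaliser: 0.1372 + 0.28 + 0.1008 = 0.518
P(Class 1 | data) = 0.1372 / 0.518 ≈ 0.2649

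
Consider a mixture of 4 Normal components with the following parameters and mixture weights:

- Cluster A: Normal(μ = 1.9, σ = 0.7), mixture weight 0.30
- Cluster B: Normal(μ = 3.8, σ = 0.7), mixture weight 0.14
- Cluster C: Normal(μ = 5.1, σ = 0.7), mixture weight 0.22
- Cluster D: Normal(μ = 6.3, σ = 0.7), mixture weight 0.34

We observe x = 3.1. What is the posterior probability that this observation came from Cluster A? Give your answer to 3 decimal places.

0.438

By Bayes' theorem, P(k | x) = π_k f_k(x) / Σ_j π_j f_j(x).
Normal densities:
  p_A = (1/(0.7·√(2π)))·exp(−(3.1−1.9)²/(2·0.7²)) = 0.569918·exp(-1.46939) = 0.131119
  p_B = (1/(0.7·√(2π)))·exp(−(3.1−3.8)²/(2·0.7²)) = 0.569918·exp(-0.50000) = 0.345672
  p_C = (1/(0.7·√(2π)))·exp(−(3.1−5.1)²/(2·0.7²)) = 0.569918·exp(-4.08163) = 0.00962014
  p_D = (1/(0.7·√(2π)))·exp(−(3.1−6.3)²/(2·0.7²)) = 0.569918·exp(-10.44898) = 1.6515e-05
Prior × likelihood for each component:
  π_A·p_A = 0.30 × 0.131119 = 0.0393356
  π_B·p_B = 0.14 × 0.345672 = 0.0483941
  π_C·p_C = 0.22 × 0.00962014 = 0.00211643
  π_D·p_D = 0.34 × 1.6515e-05 = 5.61509e-06
Sum: 0.0393356 + 0.0483941 + 0.00211643 + 5.61509e-06 = 0.0898518
So the posterior for Cluster A is 0.0393356 / 0.0898518 ≈ 0.438.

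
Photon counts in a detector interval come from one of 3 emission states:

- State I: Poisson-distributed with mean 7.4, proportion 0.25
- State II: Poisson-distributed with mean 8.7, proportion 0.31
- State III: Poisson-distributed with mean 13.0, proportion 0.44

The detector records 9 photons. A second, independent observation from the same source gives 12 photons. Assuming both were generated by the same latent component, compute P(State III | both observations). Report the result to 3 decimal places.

By Bayes' theorem, P(k | x) = π_k f_k(x) / Σ_j π_j f_j(x).
Since both observations come from the same component, the likelihood for component k is f_k(x₁)·f_k(x₂).
  p_I = [0.112084] × [0.0344084] = 0.00385663
  p_II = [0.131084] × [0.0653931] = 0.00857196
  p_III = [0.066054] × [0.10994] = 0.00726196
Unnormalised posteriors:
  π_I·p_I = 0.25 × 0.00385663 = 0.000964157
  π_II·p_II = 0.31 × 0.00857196 = 0.00265731
  π_III·p_III = 0.44 × 0.00726196 = 0.00319526
Denominator: 0.000964157 + 0.00265731 + 0.00319526 = 0.00681673
So the posterior for State III is 0.00319526 / 0.00681673 ≈ 0.469.

0.469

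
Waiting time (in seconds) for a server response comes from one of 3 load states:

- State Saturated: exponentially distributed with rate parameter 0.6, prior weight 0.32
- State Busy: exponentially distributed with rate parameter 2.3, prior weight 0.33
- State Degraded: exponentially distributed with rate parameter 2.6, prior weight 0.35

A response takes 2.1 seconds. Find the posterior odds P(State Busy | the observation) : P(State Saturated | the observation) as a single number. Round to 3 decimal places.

Posterior odds = (π_i f_i(x)) / (π_j f_j(x)); the normalising sum cancels.
Evaluate each component's likelihood at the observed value:
  f_Saturated = 0.6·e^(−0.6·2.1) = 0.6·e^(−1.2600) = 0.170192
  f_Busy = 2.3·e^(−2.3·2.1) = 2.3·e^(−4.8300) = 0.018369
  f_Degraded = 2.6·e^(−2.6·2.1) = 2.6·e^(−5.4600) = 0.0110592
0.00606177 / 0.0544616 ≈ 0.111

0.111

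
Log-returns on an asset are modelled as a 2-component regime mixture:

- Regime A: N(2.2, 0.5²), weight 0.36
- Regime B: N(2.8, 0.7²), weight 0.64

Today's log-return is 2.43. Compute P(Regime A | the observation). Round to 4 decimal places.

The responsibility of component k is P(Z=k) f_k(x) divided by Σ_j P(Z=j) f_j(x).
Component likelihoods at x = 2.43:
  p_A = (1/(0.5·√(2π)))·exp(−(2.43−2.2)²/(2·0.5²)) = 0.797885·exp(-0.10580) = 0.717781
  p_B = (1/(0.7·√(2π)))·exp(−(2.43−2.8)²/(2·0.7²)) = 0.569918·exp(-0.13969) = 0.495614
Prior × likelihood for each component:
  P(Z=A)·p_A = 0.36 × 0.717781 = 0.258401
  P(Z=B)·p_B = 0.64 × 0.495614 = 0.317193
Sum: 0.258401 + 0.317193 = 0.575594
P(Regime A | the observation) = 0.258401 / 0.575594 ≈ 0.4489

0.4489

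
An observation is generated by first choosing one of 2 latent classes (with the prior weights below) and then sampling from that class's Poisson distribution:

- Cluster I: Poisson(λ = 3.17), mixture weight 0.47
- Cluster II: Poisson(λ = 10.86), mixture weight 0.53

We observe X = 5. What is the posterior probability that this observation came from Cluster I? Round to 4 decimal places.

0.8043

P(component k | x) = π_k·f_k(x) / marginal(x), where marginal(x) = Σ_j π_j·f_j(x).
Evaluate each component's likelihood at the observed value:
  p_I = 0.112047
  p_II = 0.0241841
Multiply by the mixture weights:
  π_I·p_I = 0.47 × 0.112047 = 0.0526623
  π_II·p_II = 0.53 × 0.0241841 = 0.0128176
Normaliser: 0.0526623 + 0.0128176 = 0.0654798
So the posterior for Cluster I is 0.0526623 / 0.0654798 ≈ 0.8043.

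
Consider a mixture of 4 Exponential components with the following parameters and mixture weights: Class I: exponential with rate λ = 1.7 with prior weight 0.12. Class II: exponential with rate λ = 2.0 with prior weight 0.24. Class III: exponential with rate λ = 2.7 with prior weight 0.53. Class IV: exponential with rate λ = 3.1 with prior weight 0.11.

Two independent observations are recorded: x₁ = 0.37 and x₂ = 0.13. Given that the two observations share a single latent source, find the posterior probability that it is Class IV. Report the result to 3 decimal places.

P(component k | x) = π_k·f_k(x) / marginal(x), where marginal(x) = Σ_j π_j·f_j(x).
Since both observations come from the same component, the likelihood for component k is f_k(x₁)·f_k(x₂).
  p_I = [0.906312] × [1.36292] = 1.23523
  p_II = [0.954228] × [1.5421] = 1.47152
  p_III = [0.994268] × [1.90076] = 1.88986
  p_IV = [0.984523] × [2.07177] = 2.0397
Unnormalised posteriors:
  π_I·p_I = 0.12 × 1.23523 = 0.148227
  π_II·p_II = 0.24 × 1.47152 = 0.353164
  π_III·p_III = 0.53 × 1.88986 = 1.00163
  π_IV·p_IV = 0.11 × 2.0397 = 0.224367
Marginal: 0.148227 + 0.353164 + 1.00163 + 0.224367 = 1.72739
P(Class IV | data) = 0.224367 / 1.72739 ≈ 0.130

0.130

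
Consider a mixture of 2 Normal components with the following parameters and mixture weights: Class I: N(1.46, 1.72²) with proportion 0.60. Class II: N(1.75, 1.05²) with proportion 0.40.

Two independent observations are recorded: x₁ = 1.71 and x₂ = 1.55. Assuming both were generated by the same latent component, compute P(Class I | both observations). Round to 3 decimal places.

0.360

The responsibility of component k is w_k f_k(x) divided by Σ_j w_j f_j(x).
Since both observations come from the same component, the likelihood for component k is f_k(x₁)·f_k(x₂).
  f_I = [(1/(1.72·√(2π)))·exp(−(1.71−1.46)²/(2·1.72²)) = 0.231943·exp(-0.01056) = 0.229506] × [0.231626] = 0.0531595
  f_II = [(1/(1.05·√(2π)))·exp(−(1.71−1.75)²/(2·1.05²)) = 0.379945·exp(-0.00073) = 0.379669] × [0.373115] = 0.14166
Multiply by the mixture weights:
  w_I·f_I = 0.60 × 0.0531595 = 0.0318957
  w_II·f_II = 0.40 × 0.14166 = 0.0566641
Evidence: 0.0318957 + 0.0566641 = 0.0885598
P(Class I | x₁,x₂) = 0.0318957 / 0.0885598 ≈ 0.360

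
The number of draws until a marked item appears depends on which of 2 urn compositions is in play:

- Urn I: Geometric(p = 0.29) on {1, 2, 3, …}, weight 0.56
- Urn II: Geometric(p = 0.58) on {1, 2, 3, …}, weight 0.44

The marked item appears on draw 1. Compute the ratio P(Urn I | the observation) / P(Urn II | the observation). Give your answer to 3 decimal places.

0.636

Since P(k|x) ∝ π_k f_k(x), the posterior odds are π_i f_i(x) / (π_j f_j(x)).
Geometric probabilities:
  f_I = 0.29
  f_II = 0.58
Odds = (0.56/0.44) × (0.29/0.58) = 1.27273 × 0.5 ≈ 0.636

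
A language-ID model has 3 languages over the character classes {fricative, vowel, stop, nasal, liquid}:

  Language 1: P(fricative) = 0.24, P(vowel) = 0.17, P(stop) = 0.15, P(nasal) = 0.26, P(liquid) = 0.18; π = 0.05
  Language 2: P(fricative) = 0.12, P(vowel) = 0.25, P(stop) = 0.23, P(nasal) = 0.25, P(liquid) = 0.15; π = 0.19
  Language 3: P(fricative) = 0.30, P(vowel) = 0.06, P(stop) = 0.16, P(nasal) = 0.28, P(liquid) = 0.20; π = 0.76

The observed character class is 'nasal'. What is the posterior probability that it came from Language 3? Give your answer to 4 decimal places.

By Bayes' theorem, P(k | x) = π_k f_k(x) / Σ_j π_j f_j(x).
Component likelihoods at x = 'nasal':
  L_1 = P(nasal | comp) = 0.26
  L_2 = P(nasal | comp) = 0.25
  L_3 = P(nasal | comp) = 0.28
Unnormalised posteriors:
  π_1·L_1 = 0.05 × 0.26 = 0.013
  π_2·L_2 = 0.19 × 0.25 = 0.0475
  π_3·L_3 = 0.76 × 0.28 = 0.2128
Normaliser: 0.013 + 0.0475 + 0.2128 = 0.2733
P(Language 3 | 'nasal') = 0.2128 / 0.2733 ≈ 0.7786

0.7786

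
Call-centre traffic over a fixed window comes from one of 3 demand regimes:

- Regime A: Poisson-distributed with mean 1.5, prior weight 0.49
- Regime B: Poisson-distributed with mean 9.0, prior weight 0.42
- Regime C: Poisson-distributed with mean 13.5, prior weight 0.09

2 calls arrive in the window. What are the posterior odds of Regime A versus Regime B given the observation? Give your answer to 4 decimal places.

Posterior odds = (w_i f_i(x)) / (w_j f_j(x)); the normalising sum cancels.
Component likelihoods at x = 2 calls:
  L_A = e^(−1.5)·1.5^2/2! = 0.251021
  L_B = e^(−9.0)·9.0^2/2! = 0.0049981
  L_C = e^(−13.5)·13.5^2/2! = 0.000124929
Odds = (0.49/0.42) × (0.251021/0.0049981) = 1.16667 × 50.2234 ≈ 58.5940

58.5940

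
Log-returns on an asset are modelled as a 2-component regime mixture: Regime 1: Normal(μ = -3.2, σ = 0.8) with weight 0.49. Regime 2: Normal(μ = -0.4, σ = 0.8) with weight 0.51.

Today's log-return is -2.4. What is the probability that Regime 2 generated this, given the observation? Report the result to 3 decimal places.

0.070

The responsibility of component k is π_k f_k(x) divided by Σ_j π_j f_j(x).
Evaluate each component's likelihood at the observed value:
  p_1 = (1/(0.8·√(2π)))·exp(−(-2.4−-3.2)²/(2·0.8²)) = 0.498678·exp(-0.50000) = 0.302463
  p_2 = (1/(0.8·√(2π)))·exp(−(-2.4−-0.4)²/(2·0.8²)) = 0.498678·exp(-3.12500) = 0.0219104
Multiply by the mixture weights:
  π_1·p_1 = 0.49 × 0.302463 = 0.148207
  π_2·p_2 = 0.51 × 0.0219104 = 0.0111743
Marginal: 0.148207 + 0.0111743 = 0.159381
So the posterior for Regime 2 is 0.0111743 / 0.159381 ≈ 0.070.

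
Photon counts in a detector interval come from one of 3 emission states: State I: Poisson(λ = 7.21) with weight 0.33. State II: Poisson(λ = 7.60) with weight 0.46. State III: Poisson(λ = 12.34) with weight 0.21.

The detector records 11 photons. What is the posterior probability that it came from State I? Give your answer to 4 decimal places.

P(component k | x) = π_k·f_k(x) / marginal(x), where marginal(x) = Σ_j π_j·f_j(x).
Evaluate each component's likelihood at the observed value:
  L_I = 0.0506838
  L_II = 0.061257
  L_III = 0.110692
Weight by the priors:
  π_I·L_I = 0.33 × 0.0506838 = 0.0167256
  π_II·L_II = 0.46 × 0.061257 = 0.0281782
  π_III·L_III = 0.21 × 0.110692 = 0.0232454
Normaliser: 0.0167256 + 0.0281782 + 0.0232454 = 0.0681492
So the posterior for State I is 0.0167256 / 0.0681492 ≈ 0.2454.

0.2454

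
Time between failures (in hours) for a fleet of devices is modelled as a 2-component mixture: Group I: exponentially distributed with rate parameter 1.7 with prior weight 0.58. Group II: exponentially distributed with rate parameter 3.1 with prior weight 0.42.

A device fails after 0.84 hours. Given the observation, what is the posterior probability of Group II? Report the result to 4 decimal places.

By Bayes' theorem, P(k | x) = P(Z=k) f_k(x) / Σ_j P(Z=j) f_j(x).
Exponential densities:
  L_I = 1.7·e^(−1.7·0.84) = 1.7·e^(−1.4280) = 0.40764
  L_II = 3.1·e^(−3.1·0.84) = 3.1·e^(−2.6040) = 0.229329
Unnormalised posteriors:
  P(Z=I)·L_I = 0.58 × 0.40764 = 0.236431
  P(Z=II)·L_II = 0.42 × 0.229329 = 0.0963182
Marginal: 0.236431 + 0.0963182 = 0.332749
So the posterior for Group II is 0.0963182 / 0.332749 ≈ 0.2895.

0.2895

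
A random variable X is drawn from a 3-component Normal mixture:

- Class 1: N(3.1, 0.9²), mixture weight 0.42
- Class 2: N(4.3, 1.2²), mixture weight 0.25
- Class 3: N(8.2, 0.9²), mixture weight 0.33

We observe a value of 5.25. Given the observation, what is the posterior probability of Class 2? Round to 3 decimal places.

0.842

P(component k | x) = π_k·f_k(x) / marginal(x), where marginal(x) = Σ_j π_j·f_j(x).
Normal densities:
  p_1 = 0.0255537
  p_2 = 0.243016
  p_3 = 0.00205909
Weight by the priors:
  π_1·p_1 = 0.42 × 0.0255537 = 0.0107326
  π_2·p_2 = 0.25 × 0.243016 = 0.060754
  π_3·p_3 = 0.33 × 0.00205909 = 0.000679499
Marginal: 0.0107326 + 0.060754 + 0.000679499 = 0.072166
P(Class 2 | 5.25) = 0.060754 / 0.072166 ≈ 0.842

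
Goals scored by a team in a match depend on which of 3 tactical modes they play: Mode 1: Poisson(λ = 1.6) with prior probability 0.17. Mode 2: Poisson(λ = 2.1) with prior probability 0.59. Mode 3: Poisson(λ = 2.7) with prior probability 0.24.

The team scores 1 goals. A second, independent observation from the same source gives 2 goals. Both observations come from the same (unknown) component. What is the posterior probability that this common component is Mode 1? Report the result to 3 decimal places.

0.216

Apply Bayes' rule: the posterior for each component is proportional to its prior times its likelihood at x.
Since both observations come from the same component, the likelihood for component k is f_k(x₁)·f_k(x₂).
  f_1 = [0.323034] × [0.258428] = 0.083481
  f_2 = [0.257158] × [0.270016] = 0.069437
  f_3 = [0.181455] × [0.244964] = 0.0444499
Unnormalised posteriors:
  P(Z=1)·f_1 = 0.17 × 0.083481 = 0.0141918
  P(Z=2)·f_2 = 0.59 × 0.069437 = 0.0409678
  P(Z=3)·f_3 = 0.24 × 0.0444499 = 0.010668
Sum: 0.0141918 + 0.0409678 + 0.010668 = 0.0658276
Responsibility of Mode 1: 0.0141918 / 0.0658276 ≈ 0.216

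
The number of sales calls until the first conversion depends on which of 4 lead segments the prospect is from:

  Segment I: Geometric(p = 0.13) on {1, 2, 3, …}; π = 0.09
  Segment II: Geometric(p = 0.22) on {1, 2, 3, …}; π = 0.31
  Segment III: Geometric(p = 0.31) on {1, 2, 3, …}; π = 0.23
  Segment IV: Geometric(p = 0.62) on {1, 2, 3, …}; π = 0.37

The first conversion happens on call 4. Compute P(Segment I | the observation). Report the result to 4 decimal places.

0.1013

Apply Bayes' rule: the posterior for each component is proportional to its prior times its likelihood at x.
Component likelihoods at x = 4:
  f_I = 0.13·(1−0.13)^3 = 0.13·0.658503 = 0.0856054
  f_II = 0.22·(1−0.22)^3 = 0.22·0.474552 = 0.104401
  f_III = 0.31·(1−0.31)^3 = 0.31·0.328509 = 0.101838
  f_IV = 0.62·(1−0.62)^3 = 0.62·0.054872 = 0.0340206
Unnormalised posteriors:
  π_I·f_I = 0.09 × 0.0856054 = 0.00770449
  π_II·f_II = 0.31 × 0.104401 = 0.0323644
  π_III·f_III = 0.23 × 0.101838 = 0.0234227
  π_IV·f_IV = 0.37 × 0.0340206 = 0.0125876
Evidence: 0.00770449 + 0.0323644 + 0.0234227 + 0.0125876 = 0.0760793
So the posterior for Segment I is 0.00770449 / 0.0760793 ≈ 0.1013.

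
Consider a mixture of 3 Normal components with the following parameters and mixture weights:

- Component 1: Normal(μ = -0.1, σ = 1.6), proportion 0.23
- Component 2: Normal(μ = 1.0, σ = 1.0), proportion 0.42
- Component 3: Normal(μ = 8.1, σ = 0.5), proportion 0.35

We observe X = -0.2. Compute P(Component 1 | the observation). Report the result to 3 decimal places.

0.412

P(component k | x) = π_k·f_k(x) / marginal(x), where marginal(x) = Σ_j π_j·f_j(x).
Evaluate each component's likelihood at the observed value:
  L_1 = 0.248852
  L_2 = 0.194186
  L_3 = 1.16104e-60
Weight by the priors:
  π_1·L_1 = 0.23 × 0.248852 = 0.0572361
  π_2·L_2 = 0.42 × 0.194186 = 0.0815581
  π_3·L_3 = 0.35 × 1.16104e-60 = 4.06363e-61
Normaliser: 0.0572361 + 0.0815581 + 4.06363e-61 = 0.138794
Responsibility of Component 1: 0.0572361 / 0.138794 ≈ 0.412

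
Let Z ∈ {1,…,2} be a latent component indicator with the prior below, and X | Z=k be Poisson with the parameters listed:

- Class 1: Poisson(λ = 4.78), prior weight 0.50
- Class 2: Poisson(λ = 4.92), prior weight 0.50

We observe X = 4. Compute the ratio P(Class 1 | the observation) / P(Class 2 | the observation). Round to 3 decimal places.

The posterior odds equal the prior odds times the likelihood ratio: (π_i/π_j)·(f_i(x)/f_j(x)).
Component likelihoods at x = 4:
  p_1 = e^(−4.78)·4.78^4/4! = 0.18263
  p_2 = e^(−4.92)·4.92^4/4! = 0.178205
Posterior odds = (π_1·p_1) / (π_2·p_2) = (0.50·0.18263) / (0.50·0.178205) = 0.0913151 / 0.0891026 ≈ 1.025

1.025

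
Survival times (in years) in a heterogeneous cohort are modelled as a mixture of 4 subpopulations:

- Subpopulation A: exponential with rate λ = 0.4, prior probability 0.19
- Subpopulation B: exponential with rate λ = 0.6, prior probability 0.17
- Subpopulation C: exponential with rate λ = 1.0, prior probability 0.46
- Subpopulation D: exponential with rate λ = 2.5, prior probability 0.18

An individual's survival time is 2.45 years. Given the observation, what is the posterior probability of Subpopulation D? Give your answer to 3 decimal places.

0.011

By Bayes' theorem, P(k | x) = π_k f_k(x) / Σ_j π_j f_j(x).
Evaluate each component's likelihood at the observed value:
  f_A = 0.150124
  f_B = 0.137955
  f_C = 0.0862936
  f_D = 0.00546873
Prior × likelihood for each component:
  π_A·f_A = 0.19 × 0.150124 = 0.0285236
  π_B·f_B = 0.17 × 0.137955 = 0.0234524
  π_C·f_C = 0.46 × 0.0862936 = 0.039695
  π_D·f_D = 0.18 × 0.00546873 = 0.000984371
Evidence: 0.0285236 + 0.0234524 + 0.039695 + 0.000984371 = 0.0926555
P(Subpopulation D | 2.45 years) ≈ 0.011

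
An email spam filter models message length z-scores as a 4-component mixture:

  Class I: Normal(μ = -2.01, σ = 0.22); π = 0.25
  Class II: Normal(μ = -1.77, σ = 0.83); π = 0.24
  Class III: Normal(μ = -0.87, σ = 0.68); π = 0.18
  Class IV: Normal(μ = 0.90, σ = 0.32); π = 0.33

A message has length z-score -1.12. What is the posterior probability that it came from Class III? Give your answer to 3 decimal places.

By Bayes' theorem, P(k | x) = w_k f_k(x) / Σ_j w_j f_j(x).
Normal densities:
  p_I = (1/(0.22·√(2π)))·exp(−(-1.12−-2.01)²/(2·0.22²)) = 1.813374·exp(-8.18285) = 0.000506664
  p_II = (1/(0.83·√(2π)))·exp(−(-1.12−-1.77)²/(2·0.83²)) = 0.480653·exp(-0.30665) = 0.353717
  p_III = (1/(0.68·√(2π)))·exp(−(-1.12−-0.87)²/(2·0.68²)) = 0.586680·exp(-0.06758) = 0.548341
  p_IV = (1/(0.32·√(2π)))·exp(−(-1.12−0.90)²/(2·0.32²)) = 1.246695·exp(-19.92383) = 2.77301e-09
Unnormalised posteriors:
  w_I·p_I = 0.25 × 0.000506664 = 0.000126666
  w_II·p_II = 0.24 × 0.353717 = 0.0848922
  w_III·p_III = 0.18 × 0.548341 = 0.0987013
  w_IV·p_IV = 0.33 × 2.77301e-09 = 9.15093e-10
Sum: 0.000126666 + 0.0848922 + 0.0987013 + 9.15093e-10 = 0.18372
So the posterior for Class III is 0.0987013 / 0.18372 ≈ 0.537.

0.537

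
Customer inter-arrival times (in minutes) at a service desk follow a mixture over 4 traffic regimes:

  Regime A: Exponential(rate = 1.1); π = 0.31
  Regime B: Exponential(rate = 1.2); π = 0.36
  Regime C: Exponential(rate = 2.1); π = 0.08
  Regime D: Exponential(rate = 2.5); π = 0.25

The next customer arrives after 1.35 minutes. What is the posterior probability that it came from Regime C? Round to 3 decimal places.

Posterior ∝ prior × likelihood, so P(k | x) ∝ w_k f_k(x); normalise over all components.
Evaluate each component's likelihood at the observed value:
  L_A = 0.249153
  L_B = 0.237478
  L_C = 0.123309
  L_D = 0.0855453
Weight by the priors:
  w_A·L_A = 0.31 × 0.249153 = 0.0772373
  w_B·L_B = 0.36 × 0.237478 = 0.0854922
  w_C·L_C = 0.08 × 0.123309 = 0.00986471
  w_D·L_D = 0.25 × 0.0855453 = 0.0213863
Normaliser: 0.0772373 + 0.0854922 + 0.00986471 + 0.0213863 = 0.193981
P(Regime C | the observation) = 0.00986471 / 0.193981 ≈ 0.051

0.051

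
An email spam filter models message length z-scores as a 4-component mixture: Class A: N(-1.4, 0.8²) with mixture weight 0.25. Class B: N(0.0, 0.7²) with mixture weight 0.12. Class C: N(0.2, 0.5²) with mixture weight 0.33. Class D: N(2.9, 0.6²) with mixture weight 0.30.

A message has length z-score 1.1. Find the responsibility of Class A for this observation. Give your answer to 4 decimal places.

Posterior ∝ prior × likelihood, so P(k | x) ∝ π_k f_k(x); normalise over all components.
Normal densities:
  f_A = (1/(0.8·√(2π)))·exp(−(1.1−-1.4)²/(2·0.8²)) = 0.498678·exp(-4.88281) = 0.00377782
  f_B = (1/(0.7·√(2π)))·exp(−(1.1−0.0)²/(2·0.7²)) = 0.569918·exp(-1.23469) = 0.165803
  f_C = (1/(0.5·√(2π)))·exp(−(1.1−0.2)²/(2·0.5²)) = 0.797885·exp(-1.62000) = 0.1579
  f_D = (1/(0.6·√(2π)))·exp(−(1.1−2.9)²/(2·0.6²)) = 0.664904·exp(-4.50000) = 0.00738641
Weight by the priors:
  π_A·f_A = 0.25 × 0.00377782 = 0.000944456
  π_B·f_B = 0.12 × 0.165803 = 0.0198963
  π_C·f_C = 0.33 × 0.1579 = 0.0521071
  π_D·f_D = 0.30 × 0.00738641 = 0.00221592
Sum: 0.000944456 + 0.0198963 + 0.0521071 + 0.00221592 = 0.0751638
P(Class A | 1.1) = 0.000944456 / 0.0751638 ≈ 0.0126

0.0126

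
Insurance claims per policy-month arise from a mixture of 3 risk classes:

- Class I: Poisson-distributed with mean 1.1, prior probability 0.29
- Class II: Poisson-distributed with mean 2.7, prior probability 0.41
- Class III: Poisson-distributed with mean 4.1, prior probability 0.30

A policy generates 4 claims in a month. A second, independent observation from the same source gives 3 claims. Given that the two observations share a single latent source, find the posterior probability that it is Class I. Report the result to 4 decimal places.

0.0174

Posterior ∝ prior × likelihood, so P(k | x) ∝ P(Z=k) f_k(x); normalise over all components.
Since both observations come from the same component, the likelihood for component k is f_k(x₁)·f_k(x₂).
  f_I = [0.0203065] × [0.0738419] = 0.00149947
  f_II = [0.148816] × [0.220468] = 0.032809
  f_III = [0.195127] × [0.190368] = 0.0371458
Prior × likelihood for each component:
  P(Z=I)·f_I = 0.29 × 0.00149947 = 0.000434847
  P(Z=II)·f_II = 0.41 × 0.032809 = 0.0134517
  P(Z=III)·f_III = 0.30 × 0.0371458 = 0.0111437
Normaliser: 0.000434847 + 0.0134517 + 0.0111437 = 0.0250303
Responsibility of Class I: 0.000434847 / 0.0250303 ≈ 0.0174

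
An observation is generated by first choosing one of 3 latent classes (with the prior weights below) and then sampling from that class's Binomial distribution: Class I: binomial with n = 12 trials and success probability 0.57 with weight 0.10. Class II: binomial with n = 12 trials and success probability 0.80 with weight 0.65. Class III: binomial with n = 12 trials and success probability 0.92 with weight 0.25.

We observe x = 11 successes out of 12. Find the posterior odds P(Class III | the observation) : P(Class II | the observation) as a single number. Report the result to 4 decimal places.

0.7158

Posterior odds = (π_i f_i(x)) / (π_j f_j(x)); the normalising sum cancels.
Component likelihoods at x = 11 successes out of 12:
  L_I = C(12,11)·0.57^11·0.43^1 = 12·0.00206359·0.43 = 0.0106481
  L_II = C(12,11)·0.80^11·0.20^1 = 12·0.0858993·0.2 = 0.206158
  L_III = C(12,11)·0.92^11·0.08^1 = 12·0.399637·0.08 = 0.383652
Posterior odds = (π_III·L_III) / (π_II·L_II) = (0.25·0.383652) / (0.65·0.206158) = 0.095913 / 0.134003 ≈ 0.7158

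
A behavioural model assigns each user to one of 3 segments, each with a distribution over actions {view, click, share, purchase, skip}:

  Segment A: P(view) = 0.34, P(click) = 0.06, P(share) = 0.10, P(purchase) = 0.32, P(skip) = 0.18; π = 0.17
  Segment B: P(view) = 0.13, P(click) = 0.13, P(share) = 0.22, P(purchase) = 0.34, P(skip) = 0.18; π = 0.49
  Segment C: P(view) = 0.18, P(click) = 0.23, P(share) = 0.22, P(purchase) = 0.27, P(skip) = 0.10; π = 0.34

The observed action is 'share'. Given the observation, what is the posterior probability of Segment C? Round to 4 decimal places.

The responsibility of component k is P(Z=k) f_k(x) divided by Σ_j P(Z=j) f_j(x).
Categorical probabilities:
  L_A = 0.1
  L_B = 0.22
  L_C = 0.22
Prior × likelihood for each component:
  P(Z=A)·L_A = 0.17 × 0.1 = 0.017
  P(Z=B)·L_B = 0.49 × 0.22 = 0.1078
  P(Z=C)·L_C = 0.34 × 0.22 = 0.0748
Marginal: 0.017 + 0.1078 + 0.0748 = 0.1996
So the posterior for Segment C is 0.0748 / 0.1996 ≈ 0.3747.

0.3747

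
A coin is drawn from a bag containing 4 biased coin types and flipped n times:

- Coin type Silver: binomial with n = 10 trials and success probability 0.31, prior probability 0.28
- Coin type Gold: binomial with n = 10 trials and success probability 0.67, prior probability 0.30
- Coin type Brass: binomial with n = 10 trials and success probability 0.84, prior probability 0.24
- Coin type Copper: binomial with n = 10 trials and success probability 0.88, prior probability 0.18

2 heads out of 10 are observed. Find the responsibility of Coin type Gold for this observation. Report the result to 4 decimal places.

0.0135

Apply Bayes' rule: the posterior for each component is proportional to its prior times its likelihood at x.
Binomial probabilities:
  L_Silver = 0.222192
  L_Gold = 0.00284102
  L_Brass = 1.36374e-05
  L_Copper = 1.4984e-06
Multiply by the mixture weights:
  P(Z=Silver)·L_Silver = 0.28 × 0.222192 = 0.0622138
  P(Z=Gold)·L_Gold = 0.30 × 0.00284102 = 0.000852305
  P(Z=Brass)·L_Brass = 0.24 × 1.36374e-05 = 3.27297e-06
  P(Z=Copper)·L_Copper = 0.18 × 1.4984e-06 = 2.69712e-07
Evidence: 0.0622138 + 0.000852305 + 3.27297e-06 + 2.69712e-07 = 0.0630696
P(Coin type Gold | x) = 0.000852305 / 0.0630696 ≈ 0.0135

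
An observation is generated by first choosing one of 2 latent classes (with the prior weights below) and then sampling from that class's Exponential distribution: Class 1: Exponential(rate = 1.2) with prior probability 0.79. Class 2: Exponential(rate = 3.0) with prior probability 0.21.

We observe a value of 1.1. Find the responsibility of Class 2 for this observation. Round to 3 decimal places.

0.084

The responsibility of component k is P(Z=k) f_k(x) divided by Σ_j P(Z=j) f_j(x).
Evaluate each component's likelihood at the observed value:
  f_1 = 1.2·e^(−1.2·1.1) = 1.2·e^(−1.3200) = 0.320562
  f_2 = 3.0·e^(−3.0·1.1) = 3.0·e^(−3.3000) = 0.11065
Unnormalised posteriors:
  P(Z=1)·f_1 = 0.79 × 0.320562 = 0.253244
  P(Z=2)·f_2 = 0.21 × 0.11065 = 0.0232364
Sum: 0.253244 + 0.0232364 = 0.276481
P(Class 2 | data) = 0.0232364 / 0.276481 ≈ 0.084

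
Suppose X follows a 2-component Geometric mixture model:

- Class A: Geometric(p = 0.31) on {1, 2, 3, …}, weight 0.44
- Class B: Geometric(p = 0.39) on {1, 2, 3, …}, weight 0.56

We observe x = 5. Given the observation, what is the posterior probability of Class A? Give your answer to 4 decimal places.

0.5055

The responsibility of component k is w_k f_k(x) divided by Σ_j w_j f_j(x).
Geometric probabilities:
  L_A = 0.31·(1−0.31)^4 = 0.31·0.226671 = 0.0702681
  L_B = 0.39·(1−0.39)^4 = 0.39·0.138458 = 0.0539988
Weight by the priors:
  w_A·L_A = 0.44 × 0.0702681 = 0.030918
  w_B·L_B = 0.56 × 0.0539988 = 0.0302393
Denominator: 0.030918 + 0.0302393 = 0.0611573
Responsibility of Class A: 0.030918 / 0.0611573 ≈ 0.5055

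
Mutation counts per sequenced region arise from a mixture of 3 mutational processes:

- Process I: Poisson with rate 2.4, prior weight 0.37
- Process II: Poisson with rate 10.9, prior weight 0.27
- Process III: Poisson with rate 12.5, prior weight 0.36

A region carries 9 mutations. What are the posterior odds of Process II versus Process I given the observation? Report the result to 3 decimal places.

122.066

The posterior odds equal the prior odds times the likelihood ratio: (π_i/π_j)·(f_i(x)/f_j(x)).
Evaluate each component's likelihood at the observed value:
  p_I = e^(−2.4)·2.4^9/9! = 0.000660437
  p_II = e^(−10.9)·10.9^9/9! = 0.110475
  p_III = e^(−12.5)·12.5^9/9! = 0.0765149
Odds = (0.27/0.37) × (0.110475/0.000660437) = 0.72973 × 167.276 ≈ 122.066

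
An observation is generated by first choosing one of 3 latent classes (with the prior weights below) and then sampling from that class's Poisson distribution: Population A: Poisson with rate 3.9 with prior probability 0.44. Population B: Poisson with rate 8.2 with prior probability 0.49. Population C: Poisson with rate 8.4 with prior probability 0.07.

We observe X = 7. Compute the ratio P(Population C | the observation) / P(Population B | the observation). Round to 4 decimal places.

0.1385

Posterior odds = (P(Z=i) f_i(x)) / (P(Z=j) f_j(x)); the normalising sum cancels.
Evaluate each component's likelihood at the observed value:
  p_A = 0.0551154
  p_B = 0.135848
  p_C = 0.131659
Posterior odds = (P(Z=C)·p_C) / (P(Z=B)·p_B) = (0.07·0.131659) / (0.49·0.135848) = 0.00921614 / 0.0665653 ≈ 0.1385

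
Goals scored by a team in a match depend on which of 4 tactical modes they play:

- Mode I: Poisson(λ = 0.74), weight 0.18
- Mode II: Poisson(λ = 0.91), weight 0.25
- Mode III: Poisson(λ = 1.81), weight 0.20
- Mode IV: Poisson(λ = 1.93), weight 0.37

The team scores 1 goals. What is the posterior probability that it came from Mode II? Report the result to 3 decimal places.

0.288

Apply Bayes' rule: the posterior for each component is proportional to its prior times its likelihood at x.
Evaluate each component's likelihood at the observed value:
  p_I = e^(−0.74)·0.74^1/1! = 0.353064
  p_II = e^(−0.91)·0.91^1/1! = 0.366297
  p_III = e^(−1.81)·1.81^1/1! = 0.296214
  p_IV = e^(−1.93)·1.93^1/1! = 0.280136
Multiply by the mixture weights:
  π_I·p_I = 0.18 × 0.353064 = 0.0635516
  π_II·p_II = 0.25 × 0.366297 = 0.0915743
  π_III·p_III = 0.20 × 0.296214 = 0.0592428
  π_IV·p_IV = 0.37 × 0.280136 = 0.10365
Denominator: 0.0635516 + 0.0915743 + 0.0592428 + 0.10365 = 0.318019
P(Mode II | the observation) ≈ 0.288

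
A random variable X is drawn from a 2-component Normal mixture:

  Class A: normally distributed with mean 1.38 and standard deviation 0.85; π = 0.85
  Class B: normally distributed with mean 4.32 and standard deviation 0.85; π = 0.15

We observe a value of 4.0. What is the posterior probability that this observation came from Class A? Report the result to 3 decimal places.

P(component k | x) = π_k·f_k(x) / marginal(x), where marginal(x) = Σ_j π_j·f_j(x).
Component likelihoods at x = 4.0:
  f_A = (1/(0.85·√(2π)))·exp(−(4.0−1.38)²/(2·0.85²)) = 0.469344·exp(-4.75045) = 0.00405879
  f_B = (1/(0.85·√(2π)))·exp(−(4.0−4.32)²/(2·0.85²)) = 0.469344·exp(-0.07087) = 0.437235
Prior × likelihood for each component:
  π_A·f_A = 0.85 × 0.00405879 = 0.00344997
  π_B·f_B = 0.15 × 0.437235 = 0.0655852
Marginal: 0.00344997 + 0.0655852 = 0.0690352
P(Class A | x) ≈ 0.050

0.050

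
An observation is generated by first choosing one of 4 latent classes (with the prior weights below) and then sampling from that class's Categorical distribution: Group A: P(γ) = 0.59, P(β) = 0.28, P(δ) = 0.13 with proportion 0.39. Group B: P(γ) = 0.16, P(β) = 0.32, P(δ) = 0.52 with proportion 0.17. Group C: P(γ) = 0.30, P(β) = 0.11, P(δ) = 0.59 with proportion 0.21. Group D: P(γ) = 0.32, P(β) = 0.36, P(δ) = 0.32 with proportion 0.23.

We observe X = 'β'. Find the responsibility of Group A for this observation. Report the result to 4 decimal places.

0.4052

P(component k | x) = π_k·f_k(x) / marginal(x), where marginal(x) = Σ_j π_j·f_j(x).
Categorical probabilities:
  f_A = P(β | comp) = 0.28
  f_B = P(β | comp) = 0.32
  f_C = P(β | comp) = 0.11
  f_D = P(β | comp) = 0.36
Prior × likelihood for each component:
  π_A·f_A = 0.39 × 0.28 = 0.1092
  π_B·f_B = 0.17 × 0.32 = 0.0544
  π_C·f_C = 0.21 × 0.11 = 0.0231
  π_D·f_D = 0.23 × 0.36 = 0.0828
Normaliser: 0.1092 + 0.0544 + 0.0231 + 0.0828 = 0.2695
P(Group A | x) = 0.1092 / 0.2695 ≈ 0.4052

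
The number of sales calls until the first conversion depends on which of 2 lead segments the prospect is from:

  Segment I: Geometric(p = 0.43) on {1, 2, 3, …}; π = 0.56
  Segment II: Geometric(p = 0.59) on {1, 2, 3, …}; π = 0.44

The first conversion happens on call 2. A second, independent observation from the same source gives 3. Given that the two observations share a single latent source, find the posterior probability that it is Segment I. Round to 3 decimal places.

0.645

Apply Bayes' rule: the posterior for each component is proportional to its prior times its likelihood at x.
Since both observations come from the same component, the likelihood for component k is f_k(x₁)·f_k(x₂).
  L_I = [0.43·(1−0.43)^1 = 0.43·0.57 = 0.2451] × [0.139707] = 0.0342422
  L_II = [0.59·(1−0.59)^1 = 0.59·0.41 = 0.2419] × [0.099179] = 0.0239914
Multiply by the mixture weights:
  π_I·L_I = 0.56 × 0.0342422 = 0.0191756
  π_II·L_II = 0.44 × 0.0239914 = 0.0105562
Denominator: 0.0191756 + 0.0105562 = 0.0297318
Responsibility of Segment I: 0.0191756 / 0.0297318 ≈ 0.645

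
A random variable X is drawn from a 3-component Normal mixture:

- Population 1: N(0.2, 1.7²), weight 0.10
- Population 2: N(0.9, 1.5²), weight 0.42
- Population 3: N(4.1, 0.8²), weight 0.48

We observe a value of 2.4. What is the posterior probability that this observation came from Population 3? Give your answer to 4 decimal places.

P(component k | x) = π_k·f_k(x) / marginal(x), where marginal(x) = Σ_j π_j·f_j(x).
Component likelihoods at x = 2.4:
  p_1 = 0.101577
  p_2 = 0.161314
  p_3 = 0.0521512
Prior × likelihood for each component:
  π_1·p_1 = 0.10 × 0.101577 = 0.0101577
  π_2·p_2 = 0.42 × 0.161314 = 0.0677518
  π_3·p_3 = 0.48 × 0.0521512 = 0.0250326
Denominator: 0.0101577 + 0.0677518 + 0.0250326 = 0.102942
Responsibility of Population 3: 0.0250326 / 0.102942 ≈ 0.2432

0.2432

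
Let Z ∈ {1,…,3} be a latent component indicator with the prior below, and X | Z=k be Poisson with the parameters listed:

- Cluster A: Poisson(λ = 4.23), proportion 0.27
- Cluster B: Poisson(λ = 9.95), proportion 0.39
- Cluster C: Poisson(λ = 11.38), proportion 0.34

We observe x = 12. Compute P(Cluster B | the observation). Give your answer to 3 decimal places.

P(component k | x) = π_k·f_k(x) / marginal(x), where marginal(x) = Σ_j π_j·f_j(x).
Component likelihoods at x = 12:
  p_A = e^(−4.23)·4.23^12/12! = 0.000996969
  p_B = e^(−9.95)·9.95^12/12! = 0.0938231
  p_C = e^(−11.38)·11.38^12/12! = 0.112486
Unnormalised posteriors:
  π_A·p_A = 0.27 × 0.000996969 = 0.000269182
  π_B·p_B = 0.39 × 0.0938231 = 0.036591
  π_C·p_C = 0.34 × 0.112486 = 0.0382453
Evidence: 0.000269182 + 0.036591 + 0.0382453 = 0.0751055
P(Cluster B | 12) ≈ 0.487

0.487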